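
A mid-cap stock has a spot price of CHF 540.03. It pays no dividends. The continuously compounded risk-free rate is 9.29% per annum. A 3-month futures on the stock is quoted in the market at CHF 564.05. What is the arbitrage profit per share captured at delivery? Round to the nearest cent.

Fair futures: F* = S·e^(carry·T), with carry = r = 0.0929
F* = 540.03 · e^(0.0929 × 3/12) = 540.03 · e^0.023225 = 540.03 × 1.023497 = CHF 552.7191
Market CHF 564.05 > fair CHF 552.7191: forward overpriced → cash-and-carry (buy spot, short the forward).
At maturity, profit = |F_mkt − F*| = |564.05 − 552.7191| = CHF 11.33 per share

CHF 11.33 per share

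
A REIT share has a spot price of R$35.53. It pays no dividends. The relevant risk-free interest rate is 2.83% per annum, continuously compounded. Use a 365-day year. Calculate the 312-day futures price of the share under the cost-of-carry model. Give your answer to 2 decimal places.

R$36.40

F = S·e^(rT) = 35.53 · e^(0.0283 × 312/365)
= 35.53 · e^0.024191 = 35.53 × 1.024486
F = R$36.40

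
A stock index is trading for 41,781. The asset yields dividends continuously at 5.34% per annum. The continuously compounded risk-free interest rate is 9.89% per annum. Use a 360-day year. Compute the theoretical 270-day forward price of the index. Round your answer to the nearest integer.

43,231

F = S·e^((r − q)T) = 41781 · e^((0.0989 − 0.0534) × 270/360)
= 41781 · e^0.034125 = 41781 × 1.034714
F = 43,231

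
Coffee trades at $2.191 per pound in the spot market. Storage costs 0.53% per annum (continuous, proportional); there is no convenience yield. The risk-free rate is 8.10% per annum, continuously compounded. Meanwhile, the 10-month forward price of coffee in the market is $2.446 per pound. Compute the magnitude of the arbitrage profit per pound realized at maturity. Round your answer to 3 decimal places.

$0.092 per pound

Fair forward: F* = S·e^(carry·T), with carry = (r + u) = 0.0810 + 0.0053 = 0.0863
F* = 2.191 · e^(0.0863 × 10/12) = 2.191 · e^0.071917 = 2.191 × 1.074566 = $2.3544
Market $2.446 > fair $2.3544: forward overpriced → cash-and-carry (buy spot, short the forward).
At maturity, profit = |F_mkt − F*| = |2.446 − 2.3544| = $0.092 per pound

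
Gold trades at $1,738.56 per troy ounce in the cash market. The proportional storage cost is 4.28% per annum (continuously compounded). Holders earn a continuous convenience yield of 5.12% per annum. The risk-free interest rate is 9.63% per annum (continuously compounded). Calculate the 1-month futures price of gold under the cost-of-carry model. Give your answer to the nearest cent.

Net carry = r + u − y = 0.0963 + 0.0428 − 0.0512 = 0.0879
F = S·e^((r+u−y)T) = 1738.56 · e^(0.0879 × 1/12) = 1738.56 · e^0.00732500
= 1738.56 × 1.00735189 = $1,751.34 per troy ounce

$1,751.34 per troy ounce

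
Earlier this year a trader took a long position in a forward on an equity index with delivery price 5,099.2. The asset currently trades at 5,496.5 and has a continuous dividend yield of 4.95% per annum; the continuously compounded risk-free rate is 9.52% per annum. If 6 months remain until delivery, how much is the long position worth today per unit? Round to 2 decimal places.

499.97

Current fair forward for the remaining 6 months: F = S·e^((r − q)·T), (r − q) = 0.0952 − 0.0495 = 0.0457
F = 5496.5 · e^(0.0457 × 6/12) = 5496.5 × 1.02311306 = 5623.5409
Value of long forward = (F − K)·e^(−rT) = (5623.5409 − 5099.2) · e^(−0.0952·6/12)
= 524.3409 × 0.95351512 = 499.97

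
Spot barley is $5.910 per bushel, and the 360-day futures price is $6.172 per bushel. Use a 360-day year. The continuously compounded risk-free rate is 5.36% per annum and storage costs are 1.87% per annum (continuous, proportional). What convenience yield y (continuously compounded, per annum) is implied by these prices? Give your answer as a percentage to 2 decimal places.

F = S·e^((r+u−y)T) ⇒ (r+u−y) = ln(F/S)/T
ln(6.172/5.910) = 0.043377; /T ⇒ 0.043377
y = r + u − ln(F/S)/T = 0.0536 + 0.0187 − 0.043377 = 0.028923
y = 2.89%

2.89%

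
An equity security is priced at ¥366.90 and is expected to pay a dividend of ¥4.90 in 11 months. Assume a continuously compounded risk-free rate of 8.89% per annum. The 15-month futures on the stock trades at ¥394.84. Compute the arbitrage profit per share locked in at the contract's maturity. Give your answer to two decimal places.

PV(dividends) I = 4.90·e^(−0.0889·11/12) = 4.5165
Fair futures F* = (S − I)·e^(rT) = (366.90 − 4.5165)·e^0.111125 = 362.3835 × 1.117535 = 404.9762
Market ¥394.84 < fair 404.9762: forward underpriced → reverse cash-and-carry (short the stock, invest proceeds at r, pay the dividends, go long the forward).
Profit at T = |F_mkt − F*| = |394.84 − 404.9762| = ¥10.14 per share

¥10.14 per share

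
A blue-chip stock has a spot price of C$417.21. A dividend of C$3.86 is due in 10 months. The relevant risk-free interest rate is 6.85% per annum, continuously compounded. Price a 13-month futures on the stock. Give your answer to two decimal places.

PV(dividends) I = 3.86·e^(−0.0685·10/12)
I = 3.6458
F = (S − I)·e^(rT) = (417.21 − 3.6458) · e^(0.0685·13/12)
= 413.5642 · e^0.074208 = 413.5642 × 1.077031 = C$445.42

C$445.42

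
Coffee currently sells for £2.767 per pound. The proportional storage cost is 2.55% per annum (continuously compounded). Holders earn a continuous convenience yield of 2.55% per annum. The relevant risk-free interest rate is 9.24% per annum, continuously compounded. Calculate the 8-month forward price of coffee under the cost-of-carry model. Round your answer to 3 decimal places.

Net carry = r + u − y = 0.0924 + 0.0255 − 0.0255 = 0.0924
F = S·e^((r+u−y)T) = 2.767 · e^(0.0924 × 8/12) = 2.767 · e^0.061600
= 2.767 × 1.063537 = £2.943 per pound

£2.943 per pound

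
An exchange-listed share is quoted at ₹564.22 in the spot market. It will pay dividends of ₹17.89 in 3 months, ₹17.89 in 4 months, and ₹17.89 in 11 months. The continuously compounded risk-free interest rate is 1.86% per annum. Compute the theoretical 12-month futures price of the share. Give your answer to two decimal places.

₹520.64

PV(dividends) I = 17.89·e^(−0.0186·3/12) + 17.89·e^(−0.0186·4/12) + 17.89·e^(−0.0186·11/12)
I = 17.8070 + 17.7794 + 17.5876 = 53.1740
F = (S − I)·e^(rT) = (564.22 − 53.1740) · e^(0.0186·12/12)
= 511.0460 · e^0.018600 = 511.0460 × 1.018774 = ₹520.64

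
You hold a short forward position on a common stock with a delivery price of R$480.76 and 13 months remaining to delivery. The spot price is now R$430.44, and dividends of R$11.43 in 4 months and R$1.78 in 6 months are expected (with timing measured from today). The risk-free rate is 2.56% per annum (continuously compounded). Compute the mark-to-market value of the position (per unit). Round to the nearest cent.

R$50.26

PV(remaining dividends) I = 11.43·e^(−0.0256·4/12) + 1.78·e^(−0.0256·6/12) = 13.0902
Current forward F = (S − I)·e^(rT) = (430.44 − 13.0902)·e^(0.0256·13/12) = 417.3498 × 1.028121 = 429.0861
Value (long) = (F − K)·e^(−rT) = (429.0861 − 480.76) × 0.972648 = -50.2605
Short position value = −(long value) = R$50.26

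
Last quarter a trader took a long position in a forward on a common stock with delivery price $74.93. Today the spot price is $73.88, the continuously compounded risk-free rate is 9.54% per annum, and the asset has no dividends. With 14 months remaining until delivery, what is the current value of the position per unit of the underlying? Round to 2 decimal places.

$6.84

Current fair forward for the remaining 14 months: F = S·e^(r·T), r = 0.0954
F = 73.88 · e^(0.0954 × 14/12) = 73.88 × 1.117730 = 82.5779
Value of long forward = (F − K)·e^(−rT) = (82.5779 − 74.93) · e^(−0.0954·14/12)
= 7.6479 × 0.894670 = 6.84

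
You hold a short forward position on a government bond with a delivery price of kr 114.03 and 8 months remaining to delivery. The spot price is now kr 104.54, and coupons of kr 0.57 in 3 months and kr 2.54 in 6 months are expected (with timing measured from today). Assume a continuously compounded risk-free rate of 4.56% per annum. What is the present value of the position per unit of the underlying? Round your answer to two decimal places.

PV(remaining coupons) I = 0.57·e^(−0.0456·3/12) + 2.54·e^(−0.0456·6/12) = 3.0463
Current forward F = (S − I)·e^(rT) = (104.54 − 3.0463)·e^(0.0456·8/12) = 101.4937 × 1.030867 = 104.6265
Value (long) = (F − K)·e^(−rT) = (104.6265 − 114.03) × 0.970057 = -9.1219
Short position value = −(long value) = kr 9.12

kr 9.12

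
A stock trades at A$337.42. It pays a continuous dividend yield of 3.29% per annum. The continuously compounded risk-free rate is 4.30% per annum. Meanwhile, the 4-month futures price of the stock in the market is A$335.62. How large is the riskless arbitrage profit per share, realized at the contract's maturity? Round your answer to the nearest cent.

A$2.94 per share

Fair futures: F* = S·e^(carry·T), with carry = (r − q) = 0.0430 − 0.0329 = 0.0101
F* = 337.42 · e^(0.0101 × 4/12) = 337.42 · e^0.003367 = 337.42 × 1.003373 = A$338.5581
Market A$335.62 < fair A$338.5581: forward underpriced → reverse cash-and-carry (short spot, go long the forward).
At maturity, profit = |F_mkt − F*| = |335.62 − 338.5581| = A$2.94 per share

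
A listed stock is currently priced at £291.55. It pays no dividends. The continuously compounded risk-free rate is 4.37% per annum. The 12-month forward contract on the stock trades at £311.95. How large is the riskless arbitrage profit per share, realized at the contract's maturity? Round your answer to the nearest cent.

£7.38 per share

Fair forward: F* = S·e^(carry·T), with carry = r = 0.0437
F* = 291.55 · e^(0.0437 × 12/12) = 291.55 · e^0.043700 = 291.55 × 1.044669 = £304.5732
Market £311.95 > fair £304.5732: forward overpriced → cash-and-carry (buy spot, short the forward).
At maturity, profit = |F_mkt − F*| = |311.95 − 304.5732| = £7.38 per share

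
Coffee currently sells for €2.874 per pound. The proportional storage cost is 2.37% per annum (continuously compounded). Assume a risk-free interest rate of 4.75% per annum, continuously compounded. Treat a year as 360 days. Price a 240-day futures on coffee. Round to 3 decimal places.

€3.014 per pound

Net carry = r + u − y = 0.0475 + 0.0237 − 0.0000 = 0.0712
F = S·e^((r+u−y)T) = 2.874 · e^(0.0712 × 240/360) = 2.874 · e^0.047467
= 2.874 × 1.048612 = €3.014 per pound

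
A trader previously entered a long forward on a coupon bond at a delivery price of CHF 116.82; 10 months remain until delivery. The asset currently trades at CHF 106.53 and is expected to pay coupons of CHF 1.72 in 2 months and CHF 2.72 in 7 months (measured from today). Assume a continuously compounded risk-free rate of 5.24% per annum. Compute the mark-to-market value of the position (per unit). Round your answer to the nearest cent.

PV(remaining coupons) I = 1.72·e^(−0.0524·2/12) + 2.72·e^(−0.0524·7/12) = 4.3432
Current forward F = (S − I)·e^(rT) = (106.53 − 4.3432)·e^(0.0524·10/12) = 102.1868 × 1.044634 = 106.7478
Value (long) = (F − K)·e^(−rT) = (106.7478 − 116.82) × 0.957273 = -9.6418
Value = -CHF 9.64

-CHF 9.64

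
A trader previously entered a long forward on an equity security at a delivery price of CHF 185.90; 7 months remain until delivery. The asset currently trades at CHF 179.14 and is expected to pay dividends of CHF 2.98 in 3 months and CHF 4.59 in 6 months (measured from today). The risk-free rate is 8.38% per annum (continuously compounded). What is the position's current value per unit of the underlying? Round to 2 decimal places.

-CHF 5.21

PV(remaining dividends) I = 2.98·e^(−0.0838·3/12) + 4.59·e^(−0.0838·6/12) = 7.3199
Current forward F = (S − I)·e^(rT) = (179.14 − 7.3199)·e^(0.0838·7/12) = 171.8201 × 1.050098 = 180.4279
Value (long) = (F − K)·e^(−rT) = (180.4279 − 185.90) × 0.952292 = -5.2110
Value = -CHF 5.21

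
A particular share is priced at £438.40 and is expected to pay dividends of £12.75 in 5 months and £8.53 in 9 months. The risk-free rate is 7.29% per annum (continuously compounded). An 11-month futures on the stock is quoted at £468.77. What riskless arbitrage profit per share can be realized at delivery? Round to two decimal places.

PV(dividends) I = 12.75·e^(−0.0729·5/12) + 8.53·e^(−0.0729·9/12) = 20.4447
Fair futures F* = (S − I)·e^(rT) = (438.40 − 20.4447)·e^0.066825 = 417.9553 × 1.069108 = 446.8394
Market £468.77 > fair 446.8394: forward overpriced → cash-and-carry (borrow at r, buy the stock and collect the dividends, short the forward).
Profit at T = |F_mkt − F*| = |468.77 − 446.8394| = £21.93 per share

£21.93 per share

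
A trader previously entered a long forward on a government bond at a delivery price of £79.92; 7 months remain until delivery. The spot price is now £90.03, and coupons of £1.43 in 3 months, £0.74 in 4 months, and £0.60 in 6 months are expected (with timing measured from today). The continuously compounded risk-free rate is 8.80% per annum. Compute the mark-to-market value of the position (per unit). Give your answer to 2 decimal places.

PV(remaining coupons) I = 1.43·e^(−0.0880·3/12) + 0.74·e^(−0.0880·4/12) + 0.60·e^(−0.0880·6/12) = 2.6917
Current forward F = (S − I)·e^(rT) = (90.03 − 2.6917)·e^(0.0880·7/12) = 87.3383 × 1.052674 = 91.9388
Value (long) = (F − K)·e^(−rT) = (91.9388 − 79.92) × 0.949962 = 11.4174
Value = £11.42

£11.42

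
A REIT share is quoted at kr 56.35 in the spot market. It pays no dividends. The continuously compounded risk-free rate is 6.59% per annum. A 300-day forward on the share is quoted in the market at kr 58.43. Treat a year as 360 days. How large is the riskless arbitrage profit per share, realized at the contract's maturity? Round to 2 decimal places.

kr 1.10 per share

Fair forward: F* = S·e^(carry·T), with carry = r = 0.0659
F* = 56.35 · e^(0.0659 × 300/360) = 56.35 · e^0.054917 = 56.35 × 1.056453 = kr 59.5311
Market kr 58.43 < fair kr 59.5311: forward underpriced → reverse cash-and-carry (short spot, go long the forward).
At maturity, profit = |F_mkt − F*| = |58.43 − 59.5311| = kr 1.10 per share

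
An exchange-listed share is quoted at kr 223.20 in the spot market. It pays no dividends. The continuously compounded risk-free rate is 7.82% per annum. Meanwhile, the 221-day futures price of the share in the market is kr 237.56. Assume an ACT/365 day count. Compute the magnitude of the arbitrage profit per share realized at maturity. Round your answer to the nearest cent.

Fair futures: F* = S·e^(carry·T), with carry = r = 0.0782
F* = 223.20 · e^(0.0782 × 221/365) = 223.20 · e^0.047348 = 223.20 × 1.048487 = kr 234.0223
Market kr 237.56 > fair kr 234.0223: forward overpriced → cash-and-carry (buy spot, short the forward).
At maturity, profit = |F_mkt − F*| = |237.56 − 234.0223| = kr 3.54 per share

kr 3.54 per share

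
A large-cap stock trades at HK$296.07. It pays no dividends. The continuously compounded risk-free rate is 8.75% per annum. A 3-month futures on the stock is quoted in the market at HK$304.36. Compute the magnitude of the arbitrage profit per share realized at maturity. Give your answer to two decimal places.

HK$1.74 per share

Fair futures: F* = S·e^(carry·T), with carry = r = 0.0875
F* = 296.07 · e^(0.0875 × 3/12) = 296.07 · e^0.021875 = 296.07 × 1.022116 = HK$302.6179
Market HK$304.36 > fair HK$302.6179: forward overpriced → cash-and-carry (buy spot, short the forward).
At maturity, profit = |F_mkt − F*| = |304.36 − 302.6179| = HK$1.74 per share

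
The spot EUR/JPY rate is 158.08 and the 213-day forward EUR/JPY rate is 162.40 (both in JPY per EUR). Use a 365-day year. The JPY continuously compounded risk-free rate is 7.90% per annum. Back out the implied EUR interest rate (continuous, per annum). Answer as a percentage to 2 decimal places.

F = S·e^((r_JPY − r_EUR)T) ⇒ r_EUR = r_JPY − ln(F/S)/T
ln(162.40/158.08) = 0.026961; /(213/365) = 0.046201
r_EUR = 0.0790 − 0.046201 = 0.032799
r_EUR = 3.28%

3.28%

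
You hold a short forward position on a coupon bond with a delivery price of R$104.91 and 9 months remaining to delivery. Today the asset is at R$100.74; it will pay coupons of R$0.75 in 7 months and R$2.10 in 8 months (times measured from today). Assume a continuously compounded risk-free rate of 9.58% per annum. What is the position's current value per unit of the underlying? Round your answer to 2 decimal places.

PV(remaining coupons) I = 0.75·e^(−0.0958·7/12) + 2.10·e^(−0.0958·8/12) = 2.6793
Current forward F = (S − I)·e^(rT) = (100.74 − 2.6793)·e^(0.0958·9/12) = 98.0607 × 1.074494 = 105.3656
Value (long) = (F − K)·e^(−rT) = (105.3656 − 104.91) × 0.930670 = 0.4240
Short position value = −(long value) = -R$0.42

-R$0.42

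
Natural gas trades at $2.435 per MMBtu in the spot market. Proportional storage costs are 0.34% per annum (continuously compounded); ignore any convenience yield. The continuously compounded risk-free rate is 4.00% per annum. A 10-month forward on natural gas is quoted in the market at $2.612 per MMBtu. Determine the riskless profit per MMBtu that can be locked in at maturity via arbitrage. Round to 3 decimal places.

$0.087 per MMBtu

Fair forward: F* = S·e^(carry·T), with carry = (r + u) = 0.0400 + 0.0034 = 0.0434
F* = 2.435 · e^(0.0434 × 10/12) = 2.435 · e^0.036167 = 2.435 × 1.036829 = $2.5247
Market $2.612 > fair $2.5247: forward overpriced → cash-and-carry (buy spot, short the forward).
At maturity, profit = |F_mkt − F*| = |2.612 − 2.5247| = $0.087 per MMBtu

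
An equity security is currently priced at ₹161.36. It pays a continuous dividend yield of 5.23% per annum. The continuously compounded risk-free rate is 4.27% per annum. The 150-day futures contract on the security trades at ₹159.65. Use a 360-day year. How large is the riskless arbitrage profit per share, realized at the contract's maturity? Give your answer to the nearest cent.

Fair futures: F* = S·e^(carry·T), with carry = (r − q) = 0.0427 − 0.0523 = -0.0096
F* = 161.36 · e^(-0.0096 × 150/360) = 161.36 · e^-0.004000 = 161.36 × 0.996008 = ₹160.7159
Market ₹159.65 < fair ₹160.7159: forward underpriced → reverse cash-and-carry (short spot, go long the forward).
At maturity, profit = |F_mkt − F*| = |159.65 − 160.7159| = ₹1.07 per share

₹1.07 per share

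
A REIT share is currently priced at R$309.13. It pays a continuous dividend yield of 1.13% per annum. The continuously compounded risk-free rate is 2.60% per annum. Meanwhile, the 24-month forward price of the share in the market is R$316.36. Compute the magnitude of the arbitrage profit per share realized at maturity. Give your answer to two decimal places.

R$1.99 per share

Fair forward: F* = S·e^(carry·T), with carry = (r − q) = 0.0260 − 0.0113 = 0.0147
F* = 309.13 · e^(0.0147 × 24/12) = 309.13 · e^0.029400 = 309.13 × 1.029836 = R$318.3532
Market R$316.36 < fair R$318.3532: forward underpriced → reverse cash-and-carry (short spot, go long the forward).
At maturity, profit = |F_mkt − F*| = |316.36 − 318.3532| = R$1.99 per share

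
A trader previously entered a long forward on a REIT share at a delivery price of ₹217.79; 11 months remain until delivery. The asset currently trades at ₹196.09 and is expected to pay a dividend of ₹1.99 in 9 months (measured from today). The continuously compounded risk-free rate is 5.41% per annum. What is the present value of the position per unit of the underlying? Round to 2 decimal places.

-₹13.07

PV(remaining dividends) I = 1.99·e^(−0.0541·9/12) = 1.9109
Current forward F = (S − I)·e^(rT) = (196.09 − 1.9109)·e^(0.0541·11/12) = 194.1791 × 1.050842 = 204.0516
Value (long) = (F − K)·e^(−rT) = (204.0516 − 217.79) × 0.951618 = -13.0737
Value = -₹13.07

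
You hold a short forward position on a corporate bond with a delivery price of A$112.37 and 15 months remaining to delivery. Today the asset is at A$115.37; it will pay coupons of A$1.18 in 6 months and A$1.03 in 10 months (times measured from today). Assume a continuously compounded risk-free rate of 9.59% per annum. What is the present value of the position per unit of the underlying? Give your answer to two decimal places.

-A$13.62

PV(remaining coupons) I = 1.18·e^(−0.0959·6/12) + 1.03·e^(−0.0959·10/12) = 2.0756
Current forward F = (S − I)·e^(rT) = (115.37 − 2.0756)·e^(0.0959·15/12) = 113.2944 × 1.127356 = 127.7231
Value (long) = (F − K)·e^(−rT) = (127.7231 − 112.37) × 0.887031 = 13.6187
Short position value = −(long value) = -A$13.62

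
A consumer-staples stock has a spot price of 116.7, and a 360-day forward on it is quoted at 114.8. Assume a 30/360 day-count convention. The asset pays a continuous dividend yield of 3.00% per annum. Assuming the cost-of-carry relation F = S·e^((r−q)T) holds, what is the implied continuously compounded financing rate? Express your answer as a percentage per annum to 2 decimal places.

1.36%

From F = S·e^((r−q)T): (r − q) = ln(F/S)/T
ln(114.8/116.7) = ln(0.983719) = -0.016415
(r − q) = -0.016415 / (360/360) = -0.016415
r = ln(F/S)/T + q = -0.016415 + 0.0300 = 0.013585
r = 1.36%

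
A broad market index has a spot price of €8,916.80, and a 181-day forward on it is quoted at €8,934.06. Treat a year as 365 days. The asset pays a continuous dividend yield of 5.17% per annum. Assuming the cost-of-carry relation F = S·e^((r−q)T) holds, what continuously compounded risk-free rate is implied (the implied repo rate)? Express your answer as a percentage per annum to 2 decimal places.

5.56%

From F = S·e^((r−q)T): (r − q) = ln(F/S)/T
ln(8934.06/8916.80) = ln(1.001936) = 0.001934
(r − q) = 0.001934 / (181/365) = 0.003900
r = ln(F/S)/T + q = 0.003900 + 0.0517 = 0.055600
r = 5.56%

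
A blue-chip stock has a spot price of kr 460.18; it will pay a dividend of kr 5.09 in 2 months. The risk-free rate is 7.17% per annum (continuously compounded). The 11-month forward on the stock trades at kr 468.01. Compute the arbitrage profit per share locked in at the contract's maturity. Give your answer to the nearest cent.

kr 18.06 per share

PV(dividends) I = 5.09·e^(−0.0717·2/12) = 5.0295
Fair forward F* = (S − I)·e^(rT) = (460.18 − 5.0295)·e^0.065725 = 455.1505 × 1.067933 = 486.0702
Market kr 468.01 < fair 486.0702: forward underpriced → reverse cash-and-carry (short the stock, invest proceeds at r, pay the dividends, go long the forward).
Profit at T = |F_mkt − F*| = |468.01 − 486.0702| = kr 18.06 per share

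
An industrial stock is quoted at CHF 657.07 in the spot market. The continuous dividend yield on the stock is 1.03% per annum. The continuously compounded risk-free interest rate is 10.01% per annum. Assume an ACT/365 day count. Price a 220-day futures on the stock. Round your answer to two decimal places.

F = S·e^((r − q)T) = 657.07 · e^((0.1001 − 0.0103) × 220/365)
= 657.07 · e^0.054126 = 657.07 × 1.055618
F = CHF 693.61

CHF 693.61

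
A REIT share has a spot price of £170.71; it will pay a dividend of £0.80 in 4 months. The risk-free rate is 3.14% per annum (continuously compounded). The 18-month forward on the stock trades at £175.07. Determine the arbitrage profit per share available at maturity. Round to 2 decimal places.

PV(dividends) I = 0.80·e^(−0.0314·4/12) = 0.7917
Fair forward F* = (S − I)·e^(rT) = (170.71 − 0.7917)·e^0.047100 = 169.9183 × 1.048227 = 178.1129
Market £175.07 < fair 178.1129: forward underpriced → reverse cash-and-carry (short the stock, invest proceeds at r, pay the dividends, go long the forward).
Profit at T = |F_mkt − F*| = |175.07 − 178.1129| = £3.04 per share

£3.04 per share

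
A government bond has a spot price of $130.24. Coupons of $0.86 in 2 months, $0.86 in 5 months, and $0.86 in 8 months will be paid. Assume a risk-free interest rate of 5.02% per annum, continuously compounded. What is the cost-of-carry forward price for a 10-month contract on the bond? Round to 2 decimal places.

$133.17

PV(coupons) I = 0.86·e^(−0.0502·2/12) + 0.86·e^(−0.0502·5/12) + 0.86·e^(−0.0502·8/12)
I = 0.8528 + 0.8422 + 0.8317 = 2.5267
F = (S − I)·e^(rT) = (130.24 − 2.5267) · e^(0.0502·10/12)
= 127.7133 · e^0.041833 = 127.7133 × 1.042720 = $133.17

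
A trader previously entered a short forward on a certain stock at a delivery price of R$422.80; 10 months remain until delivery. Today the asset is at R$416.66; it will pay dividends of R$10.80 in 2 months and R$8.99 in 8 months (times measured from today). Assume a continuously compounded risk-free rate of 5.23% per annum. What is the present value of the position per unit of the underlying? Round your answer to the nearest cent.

PV(remaining dividends) I = 10.80·e^(−0.0523·2/12) + 8.99·e^(−0.0523·8/12) = 19.3882
Current forward F = (S − I)·e^(rT) = (416.66 − 19.3882)·e^(0.0523·10/12) = 397.2718 × 1.044547 = 414.9691
Value (long) = (F − K)·e^(−rT) = (414.9691 − 422.80) × 0.957353 = -7.4969
Short position value = −(long value) = R$7.50

R$7.50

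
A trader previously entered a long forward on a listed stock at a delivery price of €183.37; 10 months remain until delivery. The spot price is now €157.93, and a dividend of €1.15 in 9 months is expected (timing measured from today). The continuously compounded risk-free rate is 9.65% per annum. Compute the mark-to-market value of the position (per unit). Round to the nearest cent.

PV(remaining dividends) I = 1.15·e^(−0.0965·9/12) = 1.0697
Current forward F = (S − I)·e^(rT) = (157.93 − 1.0697)·e^(0.0965·10/12) = 156.8603 × 1.083739 = 169.9956
Value (long) = (F − K)·e^(−rT) = (169.9956 − 183.37) × 0.922732 = -12.3410
Value = -€12.34

-€12.34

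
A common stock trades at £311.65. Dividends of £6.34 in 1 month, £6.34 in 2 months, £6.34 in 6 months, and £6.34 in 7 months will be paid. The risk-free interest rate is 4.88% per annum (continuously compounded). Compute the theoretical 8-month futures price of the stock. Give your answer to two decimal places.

PV(dividends) I = 6.34·e^(−0.0488·1/12) + 6.34·e^(−0.0488·2/12) + 6.34·e^(−0.0488·6/12) + 6.34·e^(−0.0488·7/12)
I = 6.3143 + 6.2886 + 6.1872 + 6.1621 = 24.9522
F = (S − I)·e^(rT) = (311.65 − 24.9522) · e^(0.0488·8/12)
= 286.6978 · e^0.032533 = 286.6978 × 1.033068 = £296.18

£296.18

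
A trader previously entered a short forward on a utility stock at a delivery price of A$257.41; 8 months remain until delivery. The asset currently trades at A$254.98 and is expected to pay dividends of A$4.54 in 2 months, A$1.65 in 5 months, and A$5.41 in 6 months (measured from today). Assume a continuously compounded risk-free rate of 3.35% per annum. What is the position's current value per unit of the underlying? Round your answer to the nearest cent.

PV(remaining dividends) I = 4.54·e^(−0.0335·2/12) + 1.65·e^(−0.0335·5/12) + 5.41·e^(−0.0335·6/12) = 11.4620
Current forward F = (S − I)·e^(rT) = (254.98 − 11.4620)·e^(0.0335·8/12) = 243.5180 × 1.022585 = 249.0179
Value (long) = (F − K)·e^(−rT) = (249.0179 − 257.41) × 0.977914 = -8.2068
Short position value = −(long value) = A$8.21

A$8.21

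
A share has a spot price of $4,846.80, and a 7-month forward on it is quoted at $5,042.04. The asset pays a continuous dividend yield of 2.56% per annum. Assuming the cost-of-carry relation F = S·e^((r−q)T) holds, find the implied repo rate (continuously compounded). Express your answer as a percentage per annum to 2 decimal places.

9.33%

From F = S·e^((r−q)T): (r − q) = ln(F/S)/T
ln(5042.04/4846.80) = ln(1.040282) = 0.039492
(r − q) = 0.039492 / (7/12) = 0.067701
r = ln(F/S)/T + q = 0.067701 + 0.0256 = 0.093301
r = 9.33%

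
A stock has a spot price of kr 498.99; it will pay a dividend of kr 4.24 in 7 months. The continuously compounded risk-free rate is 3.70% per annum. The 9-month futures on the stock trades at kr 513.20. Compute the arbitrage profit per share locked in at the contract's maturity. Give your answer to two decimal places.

kr 4.44 per share

PV(dividends) I = 4.24·e^(−0.0370·7/12) = 4.1495
Fair futures F* = (S − I)·e^(rT) = (498.99 − 4.1495)·e^0.027750 = 494.8405 × 1.028139 = 508.7648
Market kr 513.20 > fair 508.7648: forward overpriced → cash-and-carry (borrow at r, buy the stock and collect the dividends, short the forward).
Profit at T = |F_mkt − F*| = |513.20 − 508.7648| = kr 4.44 per share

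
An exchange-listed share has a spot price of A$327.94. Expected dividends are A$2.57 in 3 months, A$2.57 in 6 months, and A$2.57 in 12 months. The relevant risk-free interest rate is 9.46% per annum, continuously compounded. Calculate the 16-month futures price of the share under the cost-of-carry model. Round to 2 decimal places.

A$363.75

PV(dividends) I = 2.57·e^(−0.0946·3/12) + 2.57·e^(−0.0946·6/12) + 2.57·e^(−0.0946·12/12)
I = 2.5099 + 2.4513 + 2.3380 = 7.2992
F = (S − I)·e^(rT) = (327.94 − 7.2992) · e^(0.0946·16/12)
= 320.6408 · e^0.126133 = 320.6408 × 1.134433 = A$363.75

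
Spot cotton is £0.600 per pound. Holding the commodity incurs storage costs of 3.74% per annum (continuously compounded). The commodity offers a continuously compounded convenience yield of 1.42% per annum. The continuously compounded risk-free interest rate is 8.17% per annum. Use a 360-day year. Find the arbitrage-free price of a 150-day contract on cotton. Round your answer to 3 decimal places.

£0.627 per pound

Net carry = r + u − y = 0.0817 + 0.0374 − 0.0142 = 0.1049
F = S·e^((r+u−y)T) = 0.600 · e^(0.1049 × 150/360) = 0.600 · e^0.043708
= 0.600 × 1.044677 = £0.627 per pound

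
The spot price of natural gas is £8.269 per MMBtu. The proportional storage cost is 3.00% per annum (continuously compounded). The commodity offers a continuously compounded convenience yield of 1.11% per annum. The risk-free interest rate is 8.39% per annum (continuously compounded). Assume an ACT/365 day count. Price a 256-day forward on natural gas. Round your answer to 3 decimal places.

Net carry = r + u − y = 0.0839 + 0.0300 − 0.0111 = 0.1028
F = S·e^((r+u−y)T) = 8.269 · e^(0.1028 × 256/365) = 8.269 · e^0.072101
= 8.269 × 1.074764 = £8.887 per MMBtu

£8.887 per MMBtu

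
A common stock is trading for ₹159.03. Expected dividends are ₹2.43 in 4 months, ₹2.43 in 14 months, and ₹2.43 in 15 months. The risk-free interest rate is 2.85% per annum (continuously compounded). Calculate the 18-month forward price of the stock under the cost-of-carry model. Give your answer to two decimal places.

PV(dividends) I = 2.43·e^(−0.0285·4/12) + 2.43·e^(−0.0285·14/12) + 2.43·e^(−0.0285·15/12)
I = 2.4070 + 2.3505 + 2.3450 = 7.1025
F = (S − I)·e^(rT) = (159.03 − 7.1025) · e^(0.0285·18/12)
= 151.9275 · e^0.042750 = 151.9275 × 1.043677 = ₹158.56

₹158.56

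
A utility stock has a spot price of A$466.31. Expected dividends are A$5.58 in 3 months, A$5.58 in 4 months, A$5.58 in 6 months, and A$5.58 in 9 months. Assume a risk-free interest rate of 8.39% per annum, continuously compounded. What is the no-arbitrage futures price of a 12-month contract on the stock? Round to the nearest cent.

PV(dividends) I = 5.58·e^(−0.0839·3/12) + 5.58·e^(−0.0839·4/12) + 5.58·e^(−0.0839·6/12) + 5.58·e^(−0.0839·9/12)
I = 5.4642 + 5.4261 + 5.3508 + 5.2397 = 21.4808
F = (S − I)·e^(rT) = (466.31 − 21.4808) · e^(0.0839·12/12)
= 444.8292 · e^0.083900 = 444.8292 × 1.087520 = A$483.76

A$483.76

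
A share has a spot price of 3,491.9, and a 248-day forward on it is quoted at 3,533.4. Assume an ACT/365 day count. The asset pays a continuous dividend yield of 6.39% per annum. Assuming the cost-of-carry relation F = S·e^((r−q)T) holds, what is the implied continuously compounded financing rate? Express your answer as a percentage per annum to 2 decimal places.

8.13%

From F = S·e^((r−q)T): (r − q) = ln(F/S)/T
ln(3533.4/3491.9) = ln(1.011885) = 0.011815
(r − q) = 0.011815 / (248/365) = 0.017389
r = ln(F/S)/T + q = 0.017389 + 0.0639 = 0.081289
r = 8.13%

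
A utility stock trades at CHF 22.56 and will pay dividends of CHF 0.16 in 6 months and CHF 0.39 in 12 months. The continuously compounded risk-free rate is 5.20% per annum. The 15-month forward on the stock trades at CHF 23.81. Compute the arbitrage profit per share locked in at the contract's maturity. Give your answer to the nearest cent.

CHF 0.30 per share

PV(dividends) I = 0.16·e^(−0.0520·6/12) + 0.39·e^(−0.0520·12/12) = 0.5261
Fair forward F* = (S − I)·e^(rT) = (22.56 − 0.5261)·e^0.065000 = 22.0339 × 1.067159 = 23.5137
Market CHF 23.81 > fair 23.5137: forward overpriced → cash-and-carry (borrow at r, buy the stock and collect the dividends, short the forward).
Profit at T = |F_mkt − F*| = |23.81 − 23.5137| = CHF 0.30 per share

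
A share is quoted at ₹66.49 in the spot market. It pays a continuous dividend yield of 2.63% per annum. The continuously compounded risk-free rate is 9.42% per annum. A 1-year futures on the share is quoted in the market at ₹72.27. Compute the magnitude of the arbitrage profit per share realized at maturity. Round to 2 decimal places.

₹1.11 per share

Fair futures: F* = S·e^(carry·T), with carry = (r − q) = 0.0942 − 0.0263 = 0.0679
F* = 66.49 · e^(0.0679 × 1) = 66.49 · e^0.067900 = 66.49 × 1.070258 = ₹71.1615
Market ₹72.27 > fair ₹71.1615: forward overpriced → cash-and-carry (buy spot, short the forward).
At maturity, profit = |F_mkt − F*| = |72.27 − 71.1615| = ₹1.11 per share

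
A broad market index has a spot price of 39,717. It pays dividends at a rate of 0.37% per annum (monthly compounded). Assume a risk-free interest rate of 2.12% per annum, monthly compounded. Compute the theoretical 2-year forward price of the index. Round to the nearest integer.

41,130

F = S · (1+r/12)^(12T) / (1+q/12)^(12T)
= 39717 × 1.043273 / 1.007426 = 39717 × 1.035583
F = 41,130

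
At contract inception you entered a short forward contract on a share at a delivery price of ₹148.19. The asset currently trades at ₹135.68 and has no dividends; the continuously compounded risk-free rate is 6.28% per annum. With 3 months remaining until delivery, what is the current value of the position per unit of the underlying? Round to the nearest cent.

Current fair forward for the remaining 3 months: F = S·e^(r·T), r = 0.0628
F = 135.68 · e^(0.0628 × 3/12) = 135.68 × 1.015824 = 137.8270
Value of long forward = (F − K)·e^(−rT) = (137.8270 − 148.19) · e^(−0.0628·3/12)
= -10.3630 × 0.984423 = -10.20
Short position value = −(long value) = ₹10.20

₹10.20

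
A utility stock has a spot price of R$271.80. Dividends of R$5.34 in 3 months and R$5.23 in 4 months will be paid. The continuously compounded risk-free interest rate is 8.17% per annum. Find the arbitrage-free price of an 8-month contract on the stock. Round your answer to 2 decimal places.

R$276.12

PV(dividends) I = 5.34·e^(−0.0817·3/12) + 5.23·e^(−0.0817·4/12)
I = 5.2320 + 5.0895 = 10.3215
F = (S − I)·e^(rT) = (271.80 − 10.3215) · e^(0.0817·8/12)
= 261.4785 · e^0.054467 = 261.4785 × 1.055978 = R$276.12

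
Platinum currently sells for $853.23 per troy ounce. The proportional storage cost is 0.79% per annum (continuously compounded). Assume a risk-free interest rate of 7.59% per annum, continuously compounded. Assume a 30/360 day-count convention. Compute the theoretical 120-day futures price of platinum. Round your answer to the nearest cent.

$877.40 per troy ounce

Net carry = r + u − y = 0.0759 + 0.0079 − 0.0000 = 0.0838
F = S·e^((r+u−y)T) = 853.23 · e^(0.0838 × 120/360) = 853.23 · e^0.027933
= 853.23 × 1.028327 = $877.40 per troy ounce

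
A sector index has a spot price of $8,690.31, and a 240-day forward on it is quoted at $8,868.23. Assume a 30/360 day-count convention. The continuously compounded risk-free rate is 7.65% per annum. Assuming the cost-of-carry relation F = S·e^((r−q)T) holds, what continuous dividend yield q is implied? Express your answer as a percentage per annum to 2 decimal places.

4.61%

From F = S·e^((r−q)T): (r − q) = ln(F/S)/T
ln(8868.23/8690.31) = ln(1.020473) = 0.020266
(r − q) = 0.020266 / (240/360) = 0.030399
q = r − ln(F/S)/T = 0.0765 − 0.030399 = 0.046101
q = 4.61%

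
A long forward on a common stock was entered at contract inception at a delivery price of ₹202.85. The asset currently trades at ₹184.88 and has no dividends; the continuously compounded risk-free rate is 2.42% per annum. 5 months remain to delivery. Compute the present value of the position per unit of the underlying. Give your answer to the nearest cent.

-₹15.93

Current fair forward for the remaining 5 months: F = S·e^(r·T), r = 0.0242
F = 184.88 · e^(0.0242 × 5/12) = 184.88 × 1.010134 = 186.7536
Value of long forward = (F − K)·e^(−rT) = (186.7536 − 202.85) · e^(−0.0242·5/12)
= -16.0964 × 0.989967 = -15.93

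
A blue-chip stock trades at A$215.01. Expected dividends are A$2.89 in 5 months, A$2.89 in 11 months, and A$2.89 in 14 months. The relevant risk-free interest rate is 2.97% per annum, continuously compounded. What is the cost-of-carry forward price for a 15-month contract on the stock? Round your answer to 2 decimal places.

A$214.36

PV(dividends) I = 2.89·e^(−0.0297·5/12) + 2.89·e^(−0.0297·11/12) + 2.89·e^(−0.0297·14/12)
I = 2.8545 + 2.8124 + 2.7916 = 8.4585
F = (S − I)·e^(rT) = (215.01 − 8.4585) · e^(0.0297·15/12)
= 206.5515 · e^0.037125 = 206.5515 × 1.037823 = A$214.36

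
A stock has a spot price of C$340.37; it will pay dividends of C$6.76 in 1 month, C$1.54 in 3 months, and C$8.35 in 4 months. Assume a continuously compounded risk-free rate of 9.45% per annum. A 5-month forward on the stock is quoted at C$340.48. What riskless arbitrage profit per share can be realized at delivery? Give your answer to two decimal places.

PV(dividends) I = 6.76·e^(−0.0945·1/12) + 1.54·e^(−0.0945·3/12) + 8.35·e^(−0.0945·4/12) = 16.3021
Fair forward F* = (S − I)·e^(rT) = (340.37 − 16.3021)·e^0.039375 = 324.0679 × 1.040160 = 337.0825
Market C$340.48 > fair 337.0825: forward overpriced → cash-and-carry (borrow at r, buy the stock and collect the dividends, short the forward).
Profit at T = |F_mkt − F*| = |340.48 − 337.0825| = C$3.40 per share

C$3.40 per share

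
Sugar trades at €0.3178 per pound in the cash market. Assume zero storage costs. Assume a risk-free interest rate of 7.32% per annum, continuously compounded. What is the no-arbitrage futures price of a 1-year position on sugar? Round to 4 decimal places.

F = S·e^(rT) = 0.3178 · e^(0.0732 × 1) = 0.3178 · e^0.073200
= 0.3178 × 1.075946 = €0.3419 per pound

€0.3419 per pound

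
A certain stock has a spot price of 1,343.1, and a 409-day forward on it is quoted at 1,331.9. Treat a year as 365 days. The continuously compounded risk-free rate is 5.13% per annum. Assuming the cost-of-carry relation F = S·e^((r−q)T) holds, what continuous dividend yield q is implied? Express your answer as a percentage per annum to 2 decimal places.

From F = S·e^((r−q)T): (r − q) = ln(F/S)/T
ln(1331.9/1343.1) = ln(0.991661) = -0.008374
(r − q) = -0.008374 / (409/365) = -0.007473
q = r − ln(F/S)/T = 0.0513 + 0.007473 = 0.058773
q = 5.88%

5.88%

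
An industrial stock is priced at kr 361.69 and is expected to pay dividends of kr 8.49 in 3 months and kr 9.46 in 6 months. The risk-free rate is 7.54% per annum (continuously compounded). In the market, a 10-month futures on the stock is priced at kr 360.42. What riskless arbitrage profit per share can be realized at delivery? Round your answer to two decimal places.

PV(dividends) I = 8.49·e^(−0.0754·3/12) + 9.46·e^(−0.0754·6/12) = 17.4415
Fair futures F* = (S − I)·e^(rT) = (361.69 − 17.4415)·e^0.062833 = 344.2485 × 1.064849 = 366.5727
Market kr 360.42 < fair 366.5727: forward underpriced → reverse cash-and-carry (short the stock, invest proceeds at r, pay the dividends, go long the forward).
Profit at T = |F_mkt − F*| = |360.42 − 366.5727| = kr 6.15 per share

kr 6.15 per share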